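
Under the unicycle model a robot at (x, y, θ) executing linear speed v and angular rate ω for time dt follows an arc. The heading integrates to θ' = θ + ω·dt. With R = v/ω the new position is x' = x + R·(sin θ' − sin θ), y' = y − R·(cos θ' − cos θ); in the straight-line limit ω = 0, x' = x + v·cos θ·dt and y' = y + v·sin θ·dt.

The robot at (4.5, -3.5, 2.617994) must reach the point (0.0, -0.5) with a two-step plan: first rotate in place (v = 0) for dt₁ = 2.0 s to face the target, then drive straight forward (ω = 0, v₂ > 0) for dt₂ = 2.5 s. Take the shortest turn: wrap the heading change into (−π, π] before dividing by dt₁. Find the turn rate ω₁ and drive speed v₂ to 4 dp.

ω₁ = -0.0322, v₂ = 2.1633

heading to target = atan2(-0.5−-3.5, 0−4.5) = 2.5536
Δθ = wrap(2.5536 − 2.6180) = -0.0644; ω₁ = Δθ/dt₁ = -0.0322
distance = √((0−4.5)² + (-0.5−-3.5)²) = 5.4083; v₂ = distance/dt₂ = 2.1633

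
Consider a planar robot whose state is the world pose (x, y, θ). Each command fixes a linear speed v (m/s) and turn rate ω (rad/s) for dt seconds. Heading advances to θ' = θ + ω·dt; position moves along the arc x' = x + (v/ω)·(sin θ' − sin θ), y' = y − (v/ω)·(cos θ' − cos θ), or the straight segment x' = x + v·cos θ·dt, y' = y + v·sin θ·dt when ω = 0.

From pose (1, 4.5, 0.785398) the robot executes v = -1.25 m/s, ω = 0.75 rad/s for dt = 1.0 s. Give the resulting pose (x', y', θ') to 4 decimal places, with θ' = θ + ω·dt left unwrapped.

(0.5129, 3.3805, 1.5354)

θ' = 0.7854 + 0.75·1.0 = 1.5354
R = v/ω = -1.25/0.75 = -1.6667
x' = 1 + -1.6667·(sin 1.5354 − sin 0.7854) = 0.5129
y' = 4.5 − -1.6667·(cos 1.5354 − cos 0.7854) = 3.3805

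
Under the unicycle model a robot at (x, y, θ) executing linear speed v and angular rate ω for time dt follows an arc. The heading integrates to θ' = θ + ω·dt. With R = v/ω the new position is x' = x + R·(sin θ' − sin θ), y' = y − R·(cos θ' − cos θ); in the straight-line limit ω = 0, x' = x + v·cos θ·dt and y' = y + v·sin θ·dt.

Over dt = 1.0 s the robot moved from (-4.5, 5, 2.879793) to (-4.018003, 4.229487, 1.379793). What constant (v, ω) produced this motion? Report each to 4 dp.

Δθ = 1.379793 − 2.879793 = -1.500000
ω = Δθ/dt = -1.500000/1.0 = -1.5000
R = −Δy/(cos θ' − cos θ) = 0.6667
v = R·ω = 0.6667·-1.5000 = -1.0000

v = -1.0000, ω = -1.5000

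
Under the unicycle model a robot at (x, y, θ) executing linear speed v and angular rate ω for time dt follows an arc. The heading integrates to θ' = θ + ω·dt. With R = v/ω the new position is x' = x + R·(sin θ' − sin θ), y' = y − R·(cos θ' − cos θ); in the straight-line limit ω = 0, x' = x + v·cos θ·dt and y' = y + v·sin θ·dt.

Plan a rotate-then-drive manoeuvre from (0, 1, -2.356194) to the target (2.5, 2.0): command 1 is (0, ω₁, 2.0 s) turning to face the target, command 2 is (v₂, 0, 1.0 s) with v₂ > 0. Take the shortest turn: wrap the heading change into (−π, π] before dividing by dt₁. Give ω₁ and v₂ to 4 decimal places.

ω₁ = 1.3684, v₂ = 2.6926

heading to target = atan2(2−1, 2.5−0) = 0.3805
Δθ = wrap(0.3805 − -2.3562) = 2.7367; ω₁ = Δθ/dt₁ = 1.3684
distance = √((2.5−0)² + (2−1)²) = 2.6926; v₂ = distance/dt₂ = 2.6926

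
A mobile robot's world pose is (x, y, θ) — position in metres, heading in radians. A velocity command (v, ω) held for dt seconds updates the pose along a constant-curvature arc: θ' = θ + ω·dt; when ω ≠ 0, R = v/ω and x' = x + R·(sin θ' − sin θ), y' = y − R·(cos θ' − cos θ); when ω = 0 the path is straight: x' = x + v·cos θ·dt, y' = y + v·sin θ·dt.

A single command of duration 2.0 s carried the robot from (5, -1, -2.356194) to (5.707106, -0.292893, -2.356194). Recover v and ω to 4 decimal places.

Δθ = -2.356194 − -2.356194 = 0.000000
ω = Δθ/dt = 0.000000/2.0 = 0.0000
ω = 0 → v = (Δx·cos θ + Δy·sin θ)/dt = -0.5000

v = -0.5000, ω = 0.0000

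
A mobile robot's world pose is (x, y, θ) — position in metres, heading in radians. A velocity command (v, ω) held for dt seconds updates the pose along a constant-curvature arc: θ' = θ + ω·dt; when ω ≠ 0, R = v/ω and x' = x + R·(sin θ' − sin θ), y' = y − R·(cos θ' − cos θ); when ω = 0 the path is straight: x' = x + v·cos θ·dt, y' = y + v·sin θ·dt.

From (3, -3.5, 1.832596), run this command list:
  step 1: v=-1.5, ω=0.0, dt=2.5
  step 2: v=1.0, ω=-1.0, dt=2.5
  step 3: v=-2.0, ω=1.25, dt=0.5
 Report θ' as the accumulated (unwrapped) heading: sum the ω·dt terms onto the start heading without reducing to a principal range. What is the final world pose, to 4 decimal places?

step 1: θ'=1.8326 (straight) → pose (3.9706, -7.1222, 1.8326)
step 2: θ'=-0.6674 (R=-1.0000) → pose (5.5554, -6.0780, -0.6674)
step 3: θ'=-0.0424 (R=-1.6000) → pose (4.6330, -5.7361, -0.0424)

(4.6330, -5.7361, -0.0424)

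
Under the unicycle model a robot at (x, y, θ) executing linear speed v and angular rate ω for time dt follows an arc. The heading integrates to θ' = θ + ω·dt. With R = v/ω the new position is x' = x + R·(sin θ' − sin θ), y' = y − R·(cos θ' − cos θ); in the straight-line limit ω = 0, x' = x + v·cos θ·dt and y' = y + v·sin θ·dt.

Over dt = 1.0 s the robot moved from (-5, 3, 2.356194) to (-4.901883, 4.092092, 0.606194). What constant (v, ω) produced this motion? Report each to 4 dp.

Δθ = 0.606194 − 2.356194 = -1.750000
ω = Δθ/dt = -1.750000/1.0 = -1.7500
R = −Δy/(cos θ' − cos θ) = -0.7143
v = R·ω = -0.7143·-1.7500 = 1.2500

v = 1.2500, ω = -1.7500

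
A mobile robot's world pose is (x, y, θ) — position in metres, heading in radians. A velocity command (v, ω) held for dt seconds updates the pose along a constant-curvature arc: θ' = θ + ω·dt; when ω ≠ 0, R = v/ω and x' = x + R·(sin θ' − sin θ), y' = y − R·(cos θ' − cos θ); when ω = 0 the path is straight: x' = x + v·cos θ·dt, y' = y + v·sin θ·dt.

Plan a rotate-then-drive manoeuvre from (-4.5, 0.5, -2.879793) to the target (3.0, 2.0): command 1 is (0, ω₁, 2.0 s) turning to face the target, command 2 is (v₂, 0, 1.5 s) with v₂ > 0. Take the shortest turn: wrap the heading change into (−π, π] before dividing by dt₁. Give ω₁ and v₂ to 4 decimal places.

ω₁ = 1.5386, v₂ = 5.0990

heading to target = atan2(2−0.5, 3−-4.5) = 0.1974
Δθ = wrap(0.1974 − -2.8798) = 3.0772; ω₁ = Δθ/dt₁ = 1.5386
distance = √((3−-4.5)² + (2−0.5)²) = 7.6485; v₂ = distance/dt₂ = 5.0990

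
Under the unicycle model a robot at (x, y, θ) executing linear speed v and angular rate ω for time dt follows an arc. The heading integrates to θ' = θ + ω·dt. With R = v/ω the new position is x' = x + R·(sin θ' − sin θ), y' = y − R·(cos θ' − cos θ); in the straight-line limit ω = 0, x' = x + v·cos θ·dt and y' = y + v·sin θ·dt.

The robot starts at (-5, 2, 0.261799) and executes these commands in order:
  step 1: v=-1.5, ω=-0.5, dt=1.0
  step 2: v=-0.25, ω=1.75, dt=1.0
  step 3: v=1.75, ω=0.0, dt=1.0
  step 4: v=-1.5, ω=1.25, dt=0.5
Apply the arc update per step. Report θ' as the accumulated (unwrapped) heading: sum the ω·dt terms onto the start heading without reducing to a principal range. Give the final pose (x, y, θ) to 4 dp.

step 1: θ'=-0.2382 (R=3.0000) → pose (-6.4843, 1.9825, -0.2382)
step 2: θ'=1.5118 (R=-0.1429) → pose (-6.6606, 1.8521, 1.5118)
step 3: θ'=1.5118 (straight) → pose (-6.5575, 3.5990, 1.5118)
step 4: θ'=2.1368 (R=-1.2000) → pose (-6.3724, 2.8848, 2.1368)

(-6.3724, 2.8848, 2.1368)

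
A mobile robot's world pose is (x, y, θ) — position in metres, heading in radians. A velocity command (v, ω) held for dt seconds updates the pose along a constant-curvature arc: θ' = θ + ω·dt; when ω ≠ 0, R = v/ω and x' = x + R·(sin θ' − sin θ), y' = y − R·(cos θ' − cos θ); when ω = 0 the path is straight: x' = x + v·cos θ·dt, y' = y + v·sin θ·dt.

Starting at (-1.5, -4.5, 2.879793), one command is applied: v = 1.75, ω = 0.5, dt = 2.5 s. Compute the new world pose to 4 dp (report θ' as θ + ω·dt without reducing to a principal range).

θ' = 2.8798 + 0.5·2.5 = 4.1298
R = v/ω = 1.75/0.5 = 3.5000
x' = -1.5 + 3.5000·(sin 4.1298 − sin 2.8798) = -5.3285
y' = -4.5 − 3.5000·(cos 4.1298 − cos 2.8798) = -5.9551

(-5.3285, -5.9551, 4.1298)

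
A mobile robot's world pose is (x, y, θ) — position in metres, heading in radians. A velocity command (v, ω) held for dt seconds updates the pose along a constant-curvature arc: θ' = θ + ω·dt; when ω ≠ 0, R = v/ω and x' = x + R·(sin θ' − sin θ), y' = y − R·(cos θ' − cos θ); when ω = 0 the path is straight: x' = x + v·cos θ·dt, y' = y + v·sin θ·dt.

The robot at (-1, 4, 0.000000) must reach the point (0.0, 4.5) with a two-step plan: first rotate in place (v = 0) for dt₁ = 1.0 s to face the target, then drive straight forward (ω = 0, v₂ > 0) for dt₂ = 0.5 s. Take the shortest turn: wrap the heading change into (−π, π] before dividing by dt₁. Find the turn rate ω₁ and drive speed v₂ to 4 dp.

heading to target = atan2(4.5−4, 0−-1) = 0.4636
Δθ = wrap(0.4636 − 0.0000) = 0.4636; ω₁ = Δθ/dt₁ = 0.4636
distance = √((0−-1)² + (4.5−4)²) = 1.1180; v₂ = distance/dt₂ = 2.2361

ω₁ = 0.4636, v₂ = 2.2361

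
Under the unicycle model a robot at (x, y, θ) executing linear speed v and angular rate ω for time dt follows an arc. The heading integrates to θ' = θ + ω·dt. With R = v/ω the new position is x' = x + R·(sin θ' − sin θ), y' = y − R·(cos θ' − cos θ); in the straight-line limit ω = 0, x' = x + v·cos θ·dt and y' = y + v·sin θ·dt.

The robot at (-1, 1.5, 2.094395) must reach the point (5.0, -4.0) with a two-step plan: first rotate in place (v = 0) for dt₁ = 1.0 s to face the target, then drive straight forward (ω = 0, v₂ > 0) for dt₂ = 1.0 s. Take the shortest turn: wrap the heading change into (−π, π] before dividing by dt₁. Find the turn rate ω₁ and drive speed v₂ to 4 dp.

heading to target = atan2(-4−1.5, 5−-1) = -0.7419
Δθ = wrap(-0.7419 − 2.0944) = -2.8363; ω₁ = Δθ/dt₁ = -2.8363
distance = √((5−-1)² + (-4−1.5)²) = 8.1394; v₂ = distance/dt₂ = 8.1394

ω₁ = -2.8363, v₂ = 8.1394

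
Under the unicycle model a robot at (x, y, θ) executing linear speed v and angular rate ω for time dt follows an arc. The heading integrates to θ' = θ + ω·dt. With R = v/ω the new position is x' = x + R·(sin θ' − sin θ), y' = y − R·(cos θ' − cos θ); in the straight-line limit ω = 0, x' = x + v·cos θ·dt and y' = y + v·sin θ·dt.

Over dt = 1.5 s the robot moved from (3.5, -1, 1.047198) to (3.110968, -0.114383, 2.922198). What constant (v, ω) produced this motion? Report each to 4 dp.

Δθ = 2.922198 − 1.047198 = 1.875000
ω = Δθ/dt = 1.875000/1.5 = 1.2500
R = −Δy/(cos θ' − cos θ) = 0.6000
v = R·ω = 0.6000·1.2500 = 0.7500

v = 0.7500, ω = 1.2500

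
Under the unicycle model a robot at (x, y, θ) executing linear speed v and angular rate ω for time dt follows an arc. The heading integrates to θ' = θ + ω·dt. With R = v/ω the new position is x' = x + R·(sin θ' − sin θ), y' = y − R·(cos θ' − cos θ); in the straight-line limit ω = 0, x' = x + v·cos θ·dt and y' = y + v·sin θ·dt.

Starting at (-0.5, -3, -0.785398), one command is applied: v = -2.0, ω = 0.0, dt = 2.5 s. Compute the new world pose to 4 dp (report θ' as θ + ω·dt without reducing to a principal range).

θ' = -0.7854 + 0.0·2.5 = -0.7854
ω = 0 → straight: x' = -0.5 + -2.0·cos(-0.7854)·2.5 = -4.0355
y' = -3 + -2.0·sin(-0.7854)·2.5 = 0.5355

(-4.0355, 0.5355, -0.7854)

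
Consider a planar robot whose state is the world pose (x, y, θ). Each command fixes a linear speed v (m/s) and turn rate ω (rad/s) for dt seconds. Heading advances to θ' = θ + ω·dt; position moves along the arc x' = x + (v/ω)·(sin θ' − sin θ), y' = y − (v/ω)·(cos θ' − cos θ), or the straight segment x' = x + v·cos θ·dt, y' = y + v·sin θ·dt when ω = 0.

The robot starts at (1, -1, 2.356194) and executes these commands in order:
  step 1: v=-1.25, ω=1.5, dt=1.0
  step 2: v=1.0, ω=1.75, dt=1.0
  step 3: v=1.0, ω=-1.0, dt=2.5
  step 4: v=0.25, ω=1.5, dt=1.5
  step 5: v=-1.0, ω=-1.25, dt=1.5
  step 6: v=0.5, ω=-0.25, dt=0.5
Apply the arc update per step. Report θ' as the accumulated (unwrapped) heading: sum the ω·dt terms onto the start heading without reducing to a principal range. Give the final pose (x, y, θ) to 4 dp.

step 1: θ'=3.8562 (R=-0.8333) → pose (2.1354, -1.0402, 3.8562)
step 2: θ'=5.6062 (R=0.5714) → pose (2.1518, -1.9172, 5.6062)
step 3: θ'=3.1062 (R=-1.0000) → pose (1.4900, -3.6961, 3.1062)
step 4: θ'=5.3562 (R=0.1667) → pose (1.3508, -3.9627, 5.3562)
step 5: θ'=3.4812 (R=0.8000) → pose (1.7242, -2.7282, 3.4812)
step 6: θ'=3.3562 (R=-2.0000) → pose (1.4839, -2.7965, 3.3562)

(1.4839, -2.7965, 3.3562)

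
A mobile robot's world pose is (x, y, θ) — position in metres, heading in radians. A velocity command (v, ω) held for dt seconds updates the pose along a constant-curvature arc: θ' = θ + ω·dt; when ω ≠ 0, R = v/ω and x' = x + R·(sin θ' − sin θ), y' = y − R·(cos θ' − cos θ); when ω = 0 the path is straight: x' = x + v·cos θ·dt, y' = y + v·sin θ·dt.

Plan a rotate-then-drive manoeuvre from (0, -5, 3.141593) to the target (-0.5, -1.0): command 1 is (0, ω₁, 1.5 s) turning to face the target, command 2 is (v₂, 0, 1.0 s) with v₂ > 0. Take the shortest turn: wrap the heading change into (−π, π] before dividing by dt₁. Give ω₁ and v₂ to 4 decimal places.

heading to target = atan2(-1−-5, -0.5−0) = 1.6952
Δθ = wrap(1.6952 − 3.1416) = -1.4464; ω₁ = Δθ/dt₁ = -0.9643
distance = √((-0.5−0)² + (-1−-5)²) = 4.0311; v₂ = distance/dt₂ = 4.0311

ω₁ = -0.9643, v₂ = 4.0311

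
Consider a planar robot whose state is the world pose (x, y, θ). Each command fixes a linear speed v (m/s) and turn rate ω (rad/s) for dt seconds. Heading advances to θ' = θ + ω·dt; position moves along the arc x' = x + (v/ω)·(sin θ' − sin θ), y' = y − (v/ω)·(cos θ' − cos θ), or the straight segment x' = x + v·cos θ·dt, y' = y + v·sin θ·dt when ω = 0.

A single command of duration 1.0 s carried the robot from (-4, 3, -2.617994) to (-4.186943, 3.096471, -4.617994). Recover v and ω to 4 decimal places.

v = 0.2500, ω = -2.0000

Δθ = -4.617994 − -2.617994 = -2.000000
ω = Δθ/dt = -2.000000/1.0 = -2.0000
R = Δx/(sin θ' − sin θ) = -0.1250
v = R·ω = -0.1250·-2.0000 = 0.2500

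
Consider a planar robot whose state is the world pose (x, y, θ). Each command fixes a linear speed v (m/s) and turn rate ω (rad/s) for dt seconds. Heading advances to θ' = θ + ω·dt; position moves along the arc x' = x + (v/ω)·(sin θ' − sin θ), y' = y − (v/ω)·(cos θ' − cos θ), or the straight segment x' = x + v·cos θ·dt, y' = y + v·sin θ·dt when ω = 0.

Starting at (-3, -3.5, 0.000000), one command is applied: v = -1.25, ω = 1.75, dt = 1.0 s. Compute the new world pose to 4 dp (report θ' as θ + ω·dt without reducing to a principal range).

(-3.7028, -4.3416, 1.7500)

θ' = 0.0000 + 1.75·1.0 = 1.7500
R = v/ω = -1.25/1.75 = -0.7143
x' = -3 + -0.7143·(sin 1.7500 − sin 0.0000) = -3.7028
y' = -3.5 − -0.7143·(cos 1.7500 − cos 0.0000) = -4.3416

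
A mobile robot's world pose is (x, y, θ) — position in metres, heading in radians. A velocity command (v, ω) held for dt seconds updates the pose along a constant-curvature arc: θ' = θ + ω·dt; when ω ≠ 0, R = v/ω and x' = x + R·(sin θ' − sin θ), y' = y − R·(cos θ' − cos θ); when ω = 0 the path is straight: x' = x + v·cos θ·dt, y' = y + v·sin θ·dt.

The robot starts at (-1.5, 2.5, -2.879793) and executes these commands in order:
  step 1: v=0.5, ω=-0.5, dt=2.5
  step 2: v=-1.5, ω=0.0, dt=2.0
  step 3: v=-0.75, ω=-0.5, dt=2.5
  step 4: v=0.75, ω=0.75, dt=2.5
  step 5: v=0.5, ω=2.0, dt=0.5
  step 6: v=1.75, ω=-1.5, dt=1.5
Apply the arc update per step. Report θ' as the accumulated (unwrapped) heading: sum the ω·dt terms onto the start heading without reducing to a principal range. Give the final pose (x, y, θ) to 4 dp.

step 1: θ'=-4.1298 (R=-1.0000) → pose (-2.5939, 2.9157, -4.1298)
step 2: θ'=-4.1298 (straight) → pose (-0.9433, 0.4106, -4.1298)
step 3: θ'=-5.3798 (R=1.5000) → pose (-1.0177, -1.3431, -5.3798)
step 4: θ'=-3.5048 (R=1.0000) → pose (-1.4478, 0.2106, -3.5048)
step 5: θ'=-2.5048 (R=0.2500) → pose (-1.6853, 0.1779, -2.5048)
step 6: θ'=-4.7548 (R=-1.1667) → pose (-3.5447, 1.1654, -4.7548)

(-3.5447, 1.1654, -4.7548)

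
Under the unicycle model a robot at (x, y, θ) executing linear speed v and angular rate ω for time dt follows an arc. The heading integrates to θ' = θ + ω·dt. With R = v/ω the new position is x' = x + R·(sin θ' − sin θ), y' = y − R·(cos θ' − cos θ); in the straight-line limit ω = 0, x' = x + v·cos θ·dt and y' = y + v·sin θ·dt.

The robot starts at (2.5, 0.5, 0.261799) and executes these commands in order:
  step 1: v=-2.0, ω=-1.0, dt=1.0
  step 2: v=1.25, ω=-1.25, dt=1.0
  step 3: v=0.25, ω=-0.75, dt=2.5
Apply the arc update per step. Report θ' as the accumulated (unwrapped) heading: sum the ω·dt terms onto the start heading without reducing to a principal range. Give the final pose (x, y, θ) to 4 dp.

step 1: θ'=-0.7382 (R=2.0000) → pose (0.6364, 0.9525, -0.7382)
step 2: θ'=-1.9882 (R=-1.0000) → pose (0.8776, -0.1926, -1.9882)
step 3: θ'=-3.8632 (R=-0.3333) → pose (0.3527, -0.3077, -3.8632)

(0.3527, -0.3077, -3.8632)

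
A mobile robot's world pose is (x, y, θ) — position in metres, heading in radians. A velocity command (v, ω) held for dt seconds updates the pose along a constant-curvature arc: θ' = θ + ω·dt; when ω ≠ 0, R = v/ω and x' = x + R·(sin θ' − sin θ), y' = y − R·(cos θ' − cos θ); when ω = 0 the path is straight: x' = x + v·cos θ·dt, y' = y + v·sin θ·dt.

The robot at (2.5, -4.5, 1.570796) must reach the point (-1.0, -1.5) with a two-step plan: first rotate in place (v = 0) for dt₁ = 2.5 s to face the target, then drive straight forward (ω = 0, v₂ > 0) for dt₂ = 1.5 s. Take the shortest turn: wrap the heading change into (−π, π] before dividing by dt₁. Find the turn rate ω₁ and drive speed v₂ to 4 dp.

heading to target = atan2(-1.5−-4.5, -1−2.5) = 2.4330
Δθ = wrap(2.4330 − 1.5708) = 0.8622; ω₁ = Δθ/dt₁ = 0.3449
distance = √((-1−2.5)² + (-1.5−-4.5)²) = 4.6098; v₂ = distance/dt₂ = 3.0732

ω₁ = 0.3449, v₂ = 3.0732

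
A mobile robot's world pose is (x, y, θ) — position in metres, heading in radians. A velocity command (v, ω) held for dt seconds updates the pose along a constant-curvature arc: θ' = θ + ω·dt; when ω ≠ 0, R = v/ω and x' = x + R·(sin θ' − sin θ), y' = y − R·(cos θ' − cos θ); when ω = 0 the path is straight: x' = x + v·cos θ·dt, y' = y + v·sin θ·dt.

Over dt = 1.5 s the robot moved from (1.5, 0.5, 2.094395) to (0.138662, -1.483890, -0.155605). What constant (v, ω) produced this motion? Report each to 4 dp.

Δθ = -0.155605 − 2.094395 = -2.250000
ω = Δθ/dt = -2.250000/1.5 = -1.5000
R = −Δy/(cos θ' − cos θ) = 1.3333
v = R·ω = 1.3333·-1.5000 = -2.0000

v = -2.0000, ω = -1.5000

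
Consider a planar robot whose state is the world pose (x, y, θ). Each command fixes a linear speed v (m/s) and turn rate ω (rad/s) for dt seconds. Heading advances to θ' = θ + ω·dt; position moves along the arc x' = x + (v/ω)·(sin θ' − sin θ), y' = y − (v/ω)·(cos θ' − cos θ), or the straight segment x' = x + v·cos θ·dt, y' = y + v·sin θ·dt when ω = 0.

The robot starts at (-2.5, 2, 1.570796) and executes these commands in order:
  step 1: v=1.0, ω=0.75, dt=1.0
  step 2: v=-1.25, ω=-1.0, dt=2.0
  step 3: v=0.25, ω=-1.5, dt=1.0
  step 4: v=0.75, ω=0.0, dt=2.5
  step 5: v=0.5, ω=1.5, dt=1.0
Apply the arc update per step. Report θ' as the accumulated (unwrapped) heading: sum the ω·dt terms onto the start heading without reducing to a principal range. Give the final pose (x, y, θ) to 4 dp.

(-2.0428, -1.1462, 0.3208)

step 1: θ'=2.3208 (R=1.3333) → pose (-2.8577, 2.9089, 2.3208)
step 2: θ'=0.3208 (R=1.2500) → pose (-3.3782, 0.8706, 0.3208)
step 3: θ'=-1.1792 (R=-0.1667) → pose (-3.1716, 0.7760, -1.1792)
step 4: θ'=-1.1792 (straight) → pose (-2.4560, -0.9570, -1.1792)
step 5: θ'=0.3208 (R=0.3333) → pose (-2.0428, -1.1462, 0.3208)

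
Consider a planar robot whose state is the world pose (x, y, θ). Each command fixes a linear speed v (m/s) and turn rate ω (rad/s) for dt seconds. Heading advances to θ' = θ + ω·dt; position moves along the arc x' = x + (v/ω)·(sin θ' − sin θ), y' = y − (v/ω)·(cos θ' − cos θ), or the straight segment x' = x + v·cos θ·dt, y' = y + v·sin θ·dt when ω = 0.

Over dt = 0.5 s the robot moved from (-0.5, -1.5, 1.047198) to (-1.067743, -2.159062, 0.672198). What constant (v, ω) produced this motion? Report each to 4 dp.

Δθ = 0.672198 − 1.047198 = -0.375000
ω = Δθ/dt = -0.375000/0.5 = -0.7500
R = −Δy/(cos θ' − cos θ) = 2.3333
v = R·ω = 2.3333·-0.7500 = -1.7500

v = -1.7500, ω = -0.7500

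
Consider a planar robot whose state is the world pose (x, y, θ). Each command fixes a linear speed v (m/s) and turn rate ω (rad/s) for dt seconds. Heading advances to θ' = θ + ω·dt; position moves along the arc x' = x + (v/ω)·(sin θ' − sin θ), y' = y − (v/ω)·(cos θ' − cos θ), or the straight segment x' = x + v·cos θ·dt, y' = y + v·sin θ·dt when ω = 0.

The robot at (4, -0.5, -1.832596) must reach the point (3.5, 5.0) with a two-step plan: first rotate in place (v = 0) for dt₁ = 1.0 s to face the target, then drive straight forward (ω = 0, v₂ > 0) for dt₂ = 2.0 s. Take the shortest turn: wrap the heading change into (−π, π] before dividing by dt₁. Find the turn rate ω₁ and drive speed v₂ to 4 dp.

ω₁ = -2.7891, v₂ = 2.7613

heading to target = atan2(5−-0.5, 3.5−4) = 1.6615
Δθ = wrap(1.6615 − -1.8326) = -2.7891; ω₁ = Δθ/dt₁ = -2.7891
distance = √((3.5−4)² + (5−-0.5)²) = 5.5227; v₂ = distance/dt₂ = 2.7613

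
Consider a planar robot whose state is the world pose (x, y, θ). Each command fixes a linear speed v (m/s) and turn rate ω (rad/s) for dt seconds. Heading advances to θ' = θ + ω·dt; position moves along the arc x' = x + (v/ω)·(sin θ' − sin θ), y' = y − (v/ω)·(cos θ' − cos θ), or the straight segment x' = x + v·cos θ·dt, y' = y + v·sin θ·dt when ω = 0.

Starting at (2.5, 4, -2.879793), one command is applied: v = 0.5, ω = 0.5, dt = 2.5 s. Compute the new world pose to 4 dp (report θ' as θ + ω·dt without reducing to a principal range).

θ' = -2.8798 + 0.5·2.5 = -1.6298
R = v/ω = 0.5/0.5 = 1.0000
x' = 2.5 + 1.0000·(sin -1.6298 − sin -2.8798) = 1.7606
y' = 4 − 1.0000·(cos -1.6298 − cos -2.8798) = 3.0930

(1.7606, 3.0930, -1.6298)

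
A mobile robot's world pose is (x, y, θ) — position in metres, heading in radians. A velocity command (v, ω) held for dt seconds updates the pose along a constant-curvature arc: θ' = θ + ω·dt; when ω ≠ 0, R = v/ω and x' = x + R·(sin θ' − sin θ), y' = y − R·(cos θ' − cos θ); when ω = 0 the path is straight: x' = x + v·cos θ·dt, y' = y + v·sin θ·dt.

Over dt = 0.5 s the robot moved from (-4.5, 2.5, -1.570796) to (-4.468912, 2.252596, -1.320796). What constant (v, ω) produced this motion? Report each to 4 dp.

Δθ = -1.320796 − -1.570796 = 0.250000
ω = Δθ/dt = 0.250000/0.5 = 0.5000
R = −Δy/(cos θ' − cos θ) = 1.0000
v = R·ω = 1.0000·0.5000 = 0.5000

v = 0.5000, ω = 0.5000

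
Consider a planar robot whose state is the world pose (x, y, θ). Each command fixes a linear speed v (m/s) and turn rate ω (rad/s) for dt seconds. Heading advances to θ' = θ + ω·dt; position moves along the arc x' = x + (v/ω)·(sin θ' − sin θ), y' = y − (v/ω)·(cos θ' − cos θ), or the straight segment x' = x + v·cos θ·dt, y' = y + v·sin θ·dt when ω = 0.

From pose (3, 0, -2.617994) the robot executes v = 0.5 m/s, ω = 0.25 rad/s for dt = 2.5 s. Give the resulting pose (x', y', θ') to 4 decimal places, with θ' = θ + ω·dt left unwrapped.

θ' = -2.6180 + 0.25·2.5 = -1.9930
R = v/ω = 0.5/0.25 = 2.0000
x' = 3 + 2.0000·(sin -1.9930 − sin -2.6180) = 2.1756
y' = 0 − 2.0000·(cos -1.9930 − cos -2.6180) = -0.9125

(2.1756, -0.9125, -1.9930)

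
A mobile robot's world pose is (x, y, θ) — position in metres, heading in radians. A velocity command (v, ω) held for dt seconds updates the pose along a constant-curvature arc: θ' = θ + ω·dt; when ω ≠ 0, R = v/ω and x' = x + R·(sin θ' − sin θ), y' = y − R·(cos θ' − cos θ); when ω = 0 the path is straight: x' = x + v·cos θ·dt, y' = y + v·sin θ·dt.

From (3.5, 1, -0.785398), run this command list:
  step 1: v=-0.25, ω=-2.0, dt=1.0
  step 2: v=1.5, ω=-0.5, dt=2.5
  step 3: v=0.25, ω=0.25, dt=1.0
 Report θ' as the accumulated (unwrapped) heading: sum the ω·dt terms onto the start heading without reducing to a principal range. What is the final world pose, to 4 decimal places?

step 1: θ'=-2.7854 (R=0.1250) → pose (3.5448, 1.2055, -2.7854)
step 2: θ'=-4.0354 (R=-3.0000) → pose (0.1603, 2.1379, -4.0354)
step 3: θ'=-3.7854 (R=1.0000) → pose (-0.0189, 2.3112, -3.7854)

(-0.0189, 2.3112, -3.7854)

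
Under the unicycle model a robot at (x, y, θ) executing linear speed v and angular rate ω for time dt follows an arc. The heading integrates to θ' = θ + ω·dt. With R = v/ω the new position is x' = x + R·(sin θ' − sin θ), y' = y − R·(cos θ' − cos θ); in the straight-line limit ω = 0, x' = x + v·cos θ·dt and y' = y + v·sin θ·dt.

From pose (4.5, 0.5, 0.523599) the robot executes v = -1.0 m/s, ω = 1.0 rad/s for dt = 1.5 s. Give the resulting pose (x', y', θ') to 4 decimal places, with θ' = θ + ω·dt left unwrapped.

(4.1008, -0.8035, 2.0236)

θ' = 0.5236 + 1.0·1.5 = 2.0236
R = v/ω = -1.0/1.0 = -1.0000
x' = 4.5 + -1.0000·(sin 2.0236 − sin 0.5236) = 4.1008
y' = 0.5 − -1.0000·(cos 2.0236 − cos 0.5236) = -0.8035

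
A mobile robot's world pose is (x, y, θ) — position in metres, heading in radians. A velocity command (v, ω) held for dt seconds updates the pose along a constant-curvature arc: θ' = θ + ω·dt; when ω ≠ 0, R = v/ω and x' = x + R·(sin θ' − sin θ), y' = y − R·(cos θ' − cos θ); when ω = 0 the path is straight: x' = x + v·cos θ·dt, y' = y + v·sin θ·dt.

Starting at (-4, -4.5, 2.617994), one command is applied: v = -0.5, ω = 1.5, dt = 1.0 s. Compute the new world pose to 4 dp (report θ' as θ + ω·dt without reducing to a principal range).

(-3.5572, -4.3980, 4.1180)

θ' = 2.6180 + 1.5·1.0 = 4.1180
R = v/ω = -0.5/1.5 = -0.3333
x' = -4 + -0.3333·(sin 4.1180 − sin 2.6180) = -3.5572
y' = -4.5 − -0.3333·(cos 4.1180 − cos 2.6180) = -4.3980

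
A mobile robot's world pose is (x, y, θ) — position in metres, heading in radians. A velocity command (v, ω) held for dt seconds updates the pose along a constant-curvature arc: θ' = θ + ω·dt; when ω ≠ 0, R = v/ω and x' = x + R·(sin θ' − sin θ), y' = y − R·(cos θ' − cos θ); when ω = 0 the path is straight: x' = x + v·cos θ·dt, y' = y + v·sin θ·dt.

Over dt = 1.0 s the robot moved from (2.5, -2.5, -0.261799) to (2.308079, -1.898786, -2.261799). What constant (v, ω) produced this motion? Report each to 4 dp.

v = -0.7500, ω = -2.0000

Δθ = -2.261799 − -0.261799 = -2.000000
ω = Δθ/dt = -2.000000/1.0 = -2.0000
R = −Δy/(cos θ' − cos θ) = 0.3750
v = R·ω = 0.3750·-2.0000 = -0.7500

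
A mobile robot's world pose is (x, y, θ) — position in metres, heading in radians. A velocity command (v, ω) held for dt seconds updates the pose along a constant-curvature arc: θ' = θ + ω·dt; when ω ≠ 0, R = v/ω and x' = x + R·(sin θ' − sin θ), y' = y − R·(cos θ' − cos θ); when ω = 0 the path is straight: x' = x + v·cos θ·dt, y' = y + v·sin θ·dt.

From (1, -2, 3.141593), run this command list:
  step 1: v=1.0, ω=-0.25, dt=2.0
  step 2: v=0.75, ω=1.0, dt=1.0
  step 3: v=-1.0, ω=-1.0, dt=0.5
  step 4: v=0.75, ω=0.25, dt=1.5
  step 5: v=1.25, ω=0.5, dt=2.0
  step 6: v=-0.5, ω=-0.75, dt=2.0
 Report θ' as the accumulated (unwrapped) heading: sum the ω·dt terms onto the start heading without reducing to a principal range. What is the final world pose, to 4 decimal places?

(-3.0557, -2.9045, 3.0166)

step 1: θ'=2.6416 (R=-4.0000) → pose (-0.9177, -1.5103, 2.6416)
step 2: θ'=3.6416 (R=0.7500) → pose (-1.6368, -1.5103, 3.6416)
step 3: θ'=3.1416 (R=1.0000) → pose (-1.1574, -1.3879, 3.1416)
step 4: θ'=3.5166 (R=3.0000) → pose (-2.2562, -1.5964, 3.5166)
step 5: θ'=4.5166 (R=2.5000) → pose (-3.7928, -3.4363, 4.5166)
step 6: θ'=3.0166 (R=0.6667) → pose (-3.0557, -2.9045, 3.0166)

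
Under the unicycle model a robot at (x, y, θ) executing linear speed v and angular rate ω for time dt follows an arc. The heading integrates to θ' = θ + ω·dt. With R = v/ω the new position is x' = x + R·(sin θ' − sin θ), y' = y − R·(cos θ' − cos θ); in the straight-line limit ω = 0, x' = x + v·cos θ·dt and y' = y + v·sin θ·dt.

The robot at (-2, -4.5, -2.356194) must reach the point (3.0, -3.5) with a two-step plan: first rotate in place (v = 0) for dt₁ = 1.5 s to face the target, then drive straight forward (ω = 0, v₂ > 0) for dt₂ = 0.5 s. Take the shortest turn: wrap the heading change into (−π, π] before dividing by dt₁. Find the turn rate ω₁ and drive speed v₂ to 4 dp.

heading to target = atan2(-3.5−-4.5, 3−-2) = 0.1974
Δθ = wrap(0.1974 − -2.3562) = 2.5536; ω₁ = Δθ/dt₁ = 1.7024
distance = √((3−-2)² + (-3.5−-4.5)²) = 5.0990; v₂ = distance/dt₂ = 10.1980

ω₁ = 1.7024, v₂ = 10.1980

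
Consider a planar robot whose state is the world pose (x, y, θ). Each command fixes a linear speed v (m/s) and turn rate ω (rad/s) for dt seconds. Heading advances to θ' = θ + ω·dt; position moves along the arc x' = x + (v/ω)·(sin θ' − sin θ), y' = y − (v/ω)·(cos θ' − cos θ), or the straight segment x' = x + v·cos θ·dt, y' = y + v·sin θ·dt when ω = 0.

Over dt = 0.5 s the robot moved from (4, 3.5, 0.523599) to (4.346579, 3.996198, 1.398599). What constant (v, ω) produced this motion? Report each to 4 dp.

Δθ = 1.398599 − 0.523599 = 0.875000
ω = Δθ/dt = 0.875000/0.5 = 1.7500
R = −Δy/(cos θ' − cos θ) = 0.7143
v = R·ω = 0.7143·1.7500 = 1.2500

v = 1.2500, ω = 1.7500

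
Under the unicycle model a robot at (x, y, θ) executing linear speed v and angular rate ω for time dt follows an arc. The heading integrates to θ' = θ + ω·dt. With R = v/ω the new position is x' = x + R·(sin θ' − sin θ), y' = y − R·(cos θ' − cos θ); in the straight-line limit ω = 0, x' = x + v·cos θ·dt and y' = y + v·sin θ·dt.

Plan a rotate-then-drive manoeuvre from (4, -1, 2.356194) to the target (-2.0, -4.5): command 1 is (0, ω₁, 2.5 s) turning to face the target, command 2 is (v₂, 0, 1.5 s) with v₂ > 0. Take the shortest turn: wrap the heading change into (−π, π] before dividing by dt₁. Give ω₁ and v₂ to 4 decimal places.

ω₁ = 0.5254, v₂ = 4.6308

heading to target = atan2(-4.5−-1, -2−4) = -2.6135
Δθ = wrap(-2.6135 − 2.3562) = 1.3135; ω₁ = Δθ/dt₁ = 0.5254
distance = √((-2−4)² + (-4.5−-1)²) = 6.9462; v₂ = distance/dt₂ = 4.6308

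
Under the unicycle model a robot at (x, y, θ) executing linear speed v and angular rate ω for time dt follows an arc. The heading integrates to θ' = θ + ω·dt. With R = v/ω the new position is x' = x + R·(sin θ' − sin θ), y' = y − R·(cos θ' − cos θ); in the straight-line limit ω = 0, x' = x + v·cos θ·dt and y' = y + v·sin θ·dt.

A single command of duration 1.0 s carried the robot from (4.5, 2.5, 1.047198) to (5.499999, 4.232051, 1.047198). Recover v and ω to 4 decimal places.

v = 2.0000, ω = 0.0000

Δθ = 1.047198 − 1.047198 = 0.000000
ω = Δθ/dt = 0.000000/1.0 = 0.0000
ω = 0 → v = (Δx·cos θ + Δy·sin θ)/dt = 2.0000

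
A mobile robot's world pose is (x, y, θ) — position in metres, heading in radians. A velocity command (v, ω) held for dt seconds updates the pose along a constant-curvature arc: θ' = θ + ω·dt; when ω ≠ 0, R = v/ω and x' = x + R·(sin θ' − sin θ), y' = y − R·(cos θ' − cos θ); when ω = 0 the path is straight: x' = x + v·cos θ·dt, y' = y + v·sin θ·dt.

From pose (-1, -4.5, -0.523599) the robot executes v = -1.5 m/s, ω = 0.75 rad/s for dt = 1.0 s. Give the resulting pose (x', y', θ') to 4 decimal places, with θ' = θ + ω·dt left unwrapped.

θ' = -0.5236 + 0.75·1.0 = 0.2264
R = v/ω = -1.5/0.75 = -2.0000
x' = -1 + -2.0000·(sin 0.2264 − sin -0.5236) = -2.4489
y' = -4.5 − -2.0000·(cos 0.2264 − cos -0.5236) = -4.2831

(-2.4489, -4.2831, 0.2264)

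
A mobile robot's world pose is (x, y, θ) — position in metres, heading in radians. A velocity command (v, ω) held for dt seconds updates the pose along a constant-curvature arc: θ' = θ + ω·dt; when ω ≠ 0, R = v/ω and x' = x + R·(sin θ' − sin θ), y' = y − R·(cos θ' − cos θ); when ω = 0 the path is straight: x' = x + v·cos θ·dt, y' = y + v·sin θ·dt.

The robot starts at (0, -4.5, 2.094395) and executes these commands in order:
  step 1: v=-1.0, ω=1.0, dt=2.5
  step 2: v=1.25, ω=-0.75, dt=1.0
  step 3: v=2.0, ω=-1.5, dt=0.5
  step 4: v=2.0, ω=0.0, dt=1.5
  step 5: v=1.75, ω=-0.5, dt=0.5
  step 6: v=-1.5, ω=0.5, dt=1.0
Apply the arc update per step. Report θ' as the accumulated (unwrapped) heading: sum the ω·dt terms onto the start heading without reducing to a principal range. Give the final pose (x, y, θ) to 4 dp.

(-2.0172, -5.2867, 3.3444)

step 1: θ'=4.5944 (R=-1.0000) → pose (1.8591, -4.1177, 4.5944)
step 2: θ'=3.8444 (R=-1.6667) → pose (1.2813, -5.1932, 3.8444)
step 3: θ'=3.0944 (R=-1.3333) → pose (0.3565, -5.5077, 3.0944)
step 4: θ'=3.0944 (straight) → pose (-2.6401, -5.3662, 3.0944)
step 5: θ'=2.8444 (R=-3.5000) → pose (-3.4999, -5.2166, 2.8444)
step 6: θ'=3.3444 (R=-3.0000) → pose (-2.0172, -5.2867, 3.3444)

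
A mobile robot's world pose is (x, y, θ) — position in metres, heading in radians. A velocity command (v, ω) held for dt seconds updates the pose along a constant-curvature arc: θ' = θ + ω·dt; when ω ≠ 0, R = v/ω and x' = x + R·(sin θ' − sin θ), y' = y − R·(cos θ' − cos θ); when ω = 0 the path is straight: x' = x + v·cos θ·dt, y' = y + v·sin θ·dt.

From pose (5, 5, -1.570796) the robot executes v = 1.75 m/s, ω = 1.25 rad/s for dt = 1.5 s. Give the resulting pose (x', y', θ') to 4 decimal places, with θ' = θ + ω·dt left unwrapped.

θ' = -1.5708 + 1.25·1.5 = 0.3042
R = v/ω = 1.75/1.25 = 1.4000
x' = 5 + 1.4000·(sin 0.3042 − sin -1.5708) = 6.8193
y' = 5 − 1.4000·(cos 0.3042 − cos -1.5708) = 3.6643

(6.8193, 3.6643, 0.3042)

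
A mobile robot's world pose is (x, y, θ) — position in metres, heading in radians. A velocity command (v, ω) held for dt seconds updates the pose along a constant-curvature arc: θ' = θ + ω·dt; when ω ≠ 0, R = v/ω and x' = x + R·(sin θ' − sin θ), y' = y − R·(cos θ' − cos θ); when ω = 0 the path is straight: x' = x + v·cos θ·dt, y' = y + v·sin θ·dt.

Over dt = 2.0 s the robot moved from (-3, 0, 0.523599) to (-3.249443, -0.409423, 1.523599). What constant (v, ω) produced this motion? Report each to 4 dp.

v = -0.2500, ω = 0.5000

Δθ = 1.523599 − 0.523599 = 1.000000
ω = Δθ/dt = 1.000000/2.0 = 0.5000
R = −Δy/(cos θ' − cos θ) = -0.5000
v = R·ω = -0.5000·0.5000 = -0.2500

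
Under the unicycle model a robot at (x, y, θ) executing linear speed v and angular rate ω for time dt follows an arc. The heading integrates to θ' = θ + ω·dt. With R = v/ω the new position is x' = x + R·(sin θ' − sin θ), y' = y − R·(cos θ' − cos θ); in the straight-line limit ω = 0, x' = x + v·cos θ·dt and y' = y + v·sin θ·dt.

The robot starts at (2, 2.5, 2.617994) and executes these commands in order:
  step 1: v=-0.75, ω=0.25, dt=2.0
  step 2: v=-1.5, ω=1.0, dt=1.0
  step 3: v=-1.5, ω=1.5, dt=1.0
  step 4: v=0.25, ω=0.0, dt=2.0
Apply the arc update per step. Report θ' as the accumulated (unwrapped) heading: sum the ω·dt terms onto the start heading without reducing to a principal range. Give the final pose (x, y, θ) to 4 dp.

(4.8895, 3.7967, 5.6180)

step 1: θ'=3.1180 (R=-3.0000) → pose (3.4292, 2.0989, 3.1180)
step 2: θ'=4.1180 (R=-1.5000) → pose (4.7073, 2.7585, 4.1180)
step 3: θ'=5.6180 (R=-1.0000) → pose (4.4961, 4.1053, 5.6180)
step 4: θ'=5.6180 (straight) → pose (4.8895, 3.7967, 5.6180)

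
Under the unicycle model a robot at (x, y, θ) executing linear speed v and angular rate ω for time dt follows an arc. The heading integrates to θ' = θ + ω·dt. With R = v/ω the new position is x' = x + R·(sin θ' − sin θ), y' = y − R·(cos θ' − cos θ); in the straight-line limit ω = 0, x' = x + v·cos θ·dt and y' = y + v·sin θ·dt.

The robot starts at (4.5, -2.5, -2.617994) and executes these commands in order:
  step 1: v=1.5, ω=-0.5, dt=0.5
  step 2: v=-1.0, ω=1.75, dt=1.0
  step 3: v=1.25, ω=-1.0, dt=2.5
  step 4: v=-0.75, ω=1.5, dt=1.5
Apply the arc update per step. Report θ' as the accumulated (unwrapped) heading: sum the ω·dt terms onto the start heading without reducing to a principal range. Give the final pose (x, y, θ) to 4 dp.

(3.1918, -3.1028, -1.3680)

step 1: θ'=-2.8680 (R=-3.0000) → pose (3.8106, -2.7903, -2.8680)
step 2: θ'=-1.1180 (R=-0.5714) → pose (4.1700, -1.9902, -1.1180)
step 3: θ'=-3.6180 (R=-1.2500) → pose (2.4728, -3.6478, -3.6180)
step 4: θ'=-1.3680 (R=-0.5000) → pose (3.1918, -3.1028, -1.3680)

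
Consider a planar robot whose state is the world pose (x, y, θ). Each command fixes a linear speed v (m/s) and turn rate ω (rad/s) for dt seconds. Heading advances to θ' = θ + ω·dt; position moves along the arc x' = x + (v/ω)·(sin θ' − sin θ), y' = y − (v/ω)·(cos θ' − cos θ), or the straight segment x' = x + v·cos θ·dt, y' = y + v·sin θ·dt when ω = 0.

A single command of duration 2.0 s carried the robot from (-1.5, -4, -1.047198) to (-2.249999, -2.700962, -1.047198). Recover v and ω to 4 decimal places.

Δθ = -1.047198 − -1.047198 = 0.000000
ω = Δθ/dt = 0.000000/2.0 = 0.0000
ω = 0 → v = (Δx·cos θ + Δy·sin θ)/dt = -0.7500

v = -0.7500, ω = 0.0000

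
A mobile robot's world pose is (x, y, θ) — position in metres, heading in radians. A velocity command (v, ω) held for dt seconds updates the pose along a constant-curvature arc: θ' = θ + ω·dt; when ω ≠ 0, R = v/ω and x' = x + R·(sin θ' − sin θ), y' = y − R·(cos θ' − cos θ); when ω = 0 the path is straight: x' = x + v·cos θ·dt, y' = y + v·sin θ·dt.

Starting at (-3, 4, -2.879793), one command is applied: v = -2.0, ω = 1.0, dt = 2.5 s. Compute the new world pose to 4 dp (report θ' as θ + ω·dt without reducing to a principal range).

θ' = -2.8798 + 1.0·2.5 = -0.3798
R = v/ω = -2.0/1.0 = -2.0000
x' = -3 + -2.0000·(sin -0.3798 − sin -2.8798) = -2.7762
y' = 4 − -2.0000·(cos -0.3798 − cos -2.8798) = 7.7893

(-2.7762, 7.7893, -0.3798)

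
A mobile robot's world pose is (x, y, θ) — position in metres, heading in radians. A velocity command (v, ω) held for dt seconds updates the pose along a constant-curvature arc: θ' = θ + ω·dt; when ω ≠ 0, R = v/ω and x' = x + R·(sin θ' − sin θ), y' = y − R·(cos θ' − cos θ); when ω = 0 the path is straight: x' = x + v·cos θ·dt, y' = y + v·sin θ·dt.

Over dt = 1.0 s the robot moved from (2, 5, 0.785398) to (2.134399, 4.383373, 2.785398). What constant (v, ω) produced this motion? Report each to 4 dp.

Δθ = 2.785398 − 0.785398 = 2.000000
ω = Δθ/dt = 2.000000/1.0 = 2.0000
R = −Δy/(cos θ' − cos θ) = -0.3750
v = R·ω = -0.3750·2.0000 = -0.7500

v = -0.7500, ω = 2.0000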